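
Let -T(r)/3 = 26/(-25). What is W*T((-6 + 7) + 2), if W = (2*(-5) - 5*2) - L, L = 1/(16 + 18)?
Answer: -26559/425 ≈ -62.492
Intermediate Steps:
L = 1/34 ≈ 0.029412
T(r) = 78/25 (T(r) = -78/(-25) = -78*(-1)/25 = -3*(-26/25) = 78/25)
W = -681/34 (W = (2*(-5) - 5*2) - 1*1/34 = (-10 - 10) - 1/34 = -20 - 1/34 = -681/34 ≈ -20.029)
W*T((-6 + 7) + 2) = -681/34*78/25 = -26559/425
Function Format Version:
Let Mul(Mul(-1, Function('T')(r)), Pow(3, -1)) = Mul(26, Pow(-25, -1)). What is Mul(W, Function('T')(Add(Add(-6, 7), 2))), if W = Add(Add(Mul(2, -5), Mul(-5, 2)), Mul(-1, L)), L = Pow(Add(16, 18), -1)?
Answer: Rational(-26559, 425) ≈ -62.492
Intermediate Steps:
L = Rational(1, 34) (L = Pow(34, -1) = Rational(1, 34) ≈ 0.029412)
Function('T')(r) = Rational(78, 25) (Function('T')(r) = Mul(-3, Mul(26, Pow(-25, -1))) = Mul(-3, Mul(26, Rational(-1, 25))) = Mul(-3, Rational(-26, 25)) = Rational(78, 25))
W = Rational(-681, 34) (W = Add(Add(Mul(2, -5), Mul(-5, 2)), Mul(-1, Rational(1, 34))) = Add(Add(-10, -10), Rational(-1, 34)) = Add(-20, Rational(-1, 34)) = Rational(-681, 34) ≈ -20.029)
Mul(W, Function('T')(Add(Add(-6, 7), 2))) = Mul(Rational(-681, 34), Rational(78, 25)) = Rational(-26559, 425)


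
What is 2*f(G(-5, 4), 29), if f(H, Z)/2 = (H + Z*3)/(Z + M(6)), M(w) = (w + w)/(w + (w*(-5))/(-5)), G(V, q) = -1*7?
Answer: 32/3 ≈ 10.667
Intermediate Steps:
G(V, q) = -7
M(w) = 1 (M(w) = (2*w)/(w - 5*w*(-⅕)) = (2*w)/(w + w) = (2*w)/((2*w)) = (2*w)*(1/(2*w)) = 1)
f(H, Z) = 2*(H + 3*Z)/(1 + Z) (f(H, Z) = 2*((H + Z*3)/(Z + 1)) = 2*((H + 3*Z)/(1 + Z)) = 2*(H + 3*Z)/(1 + Z))
2*f(G(-5, 4), 29) = 2*(2*(-7 + 3*29)/(1 + 29)) = 2*(2*(-7 + 87)/30) = 2*(2*(1/30)*80) = 2*(16/3) = 32/3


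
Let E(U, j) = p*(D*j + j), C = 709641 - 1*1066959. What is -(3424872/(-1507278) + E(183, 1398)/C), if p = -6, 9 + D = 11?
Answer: 3659997746/1662276421 ≈ 2.2018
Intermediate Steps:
D = 2 (D = -9 + 11 = 2)
C = -357318 (C = 709641 - 1066959 = -357318)
E(U, j) = -18*j (E(U, j) = -6*(2*j + j) = -18*j)
-(3424872/(-1507278) + E(183, 1398)/C) = -(3424872/(-1507278) - 18*1398/(-357318)) = -(3424872*(-1/1507278) - 25164*(-1/357318)) = -(-570812/251213 + 466/6617) = -1*(-3659997746/1662276421) = 3659997746/1662276421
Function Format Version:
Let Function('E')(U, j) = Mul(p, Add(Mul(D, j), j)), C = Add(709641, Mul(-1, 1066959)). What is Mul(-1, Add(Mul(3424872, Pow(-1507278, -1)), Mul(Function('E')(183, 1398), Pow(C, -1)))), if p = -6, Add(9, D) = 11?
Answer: Rational(3659997746, 1662276421) ≈ 2.2018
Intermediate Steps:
D = 2 (D = Add(-9, 11) = 2)
C = -357318 (C = Add(709641, -1066959) = -357318)
Function('E')(U, j) = Mul(-18, j) (Function('E')(U, j) = Mul(-6, Add(Mul(2, j), j)) = Mul(-6, Mul(3, j)) = Mul(-18, j))
Mul(-1, Add(Mul(3424872, Pow(-1507278, -1)), Mul(Function('E')(183, 1398), Pow(C, -1)))) = Mul(-1, Add(Mul(3424872, Pow(-1507278, -1)), Mul(Mul(-18, 1398), Pow(-357318, -1)))) = Mul(-1, Add(Mul(3424872, Rational(-1, 1507278)), Mul(-25164, Rational(-1, 357318)))) = Mul(-1, Add(Rational(-570812, 251213), Rational(466, 6617))) = Mul(-1, Rational(-3659997746, 1662276421)) = Rational(3659997746, 1662276421)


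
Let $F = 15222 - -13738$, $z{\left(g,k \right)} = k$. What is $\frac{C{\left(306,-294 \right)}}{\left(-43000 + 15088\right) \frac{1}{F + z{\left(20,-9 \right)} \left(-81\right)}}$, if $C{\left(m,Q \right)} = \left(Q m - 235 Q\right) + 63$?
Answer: $\frac{205952593}{9304} \approx 22136.0$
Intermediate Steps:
$C{\left(m,Q \right)} = 63 - 235 Q + Q m$ ($C{\left(m,Q \right)} = \left(- 235 Q + Q m\right) + 63 = 63 - 235 Q + Q m$)
$F = 28960$ ($F = 15222 + 13738 = 28960$)
$\frac{C{\left(306,-294 \right)}}{\left(-43000 + 15088\right) \frac{1}{F + z{\left(20,-9 \right)} \left(-81\right)}} = \frac{63 - -69090 - 89964}{\left(-43000 + 15088\right) \frac{1}{28960 - -729}} = \frac{63 + 69090 - 89964}{\left(-27912\right) \frac{1}{28960 + 729}} = - \frac{20811}{\left(-27912\right) \frac{1}{29689}} = - \frac{20811}{- \frac{27912}{29689}} = \left(-20811\right) \left(- \frac{29689}{27912}\right) = \frac{205952593}{9304}$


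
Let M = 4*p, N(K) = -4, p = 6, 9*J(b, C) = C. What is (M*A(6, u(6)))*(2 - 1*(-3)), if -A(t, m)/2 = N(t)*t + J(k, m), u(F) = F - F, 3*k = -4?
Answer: 5760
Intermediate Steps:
k = -4/3 (k = (1/3)*(-4) = -4/3 ≈ -1.3333)
u(F) = 0
J(b, C) = C/9
A(t, m) = 8*t - 2*m/9 (A(t, m) = -2*(-4*t + m/9) = 8*t - 2*m/9)
M = 24 (M = 4*6 = 24)
(M*A(6, u(6)))*(2 - 1*(-3)) = (24*(8*6 - 2/9*0))*(2 - 1*(-3)) = (24*(48 + 0))*(2 + 3) = (24*48)*5 = 1152*5 = 5760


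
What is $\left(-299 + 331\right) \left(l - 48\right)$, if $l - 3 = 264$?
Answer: $7008$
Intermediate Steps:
$l = 267$ ($l = 3 + 264 = 267$)
$\left(-299 + 331\right) \left(l - 48\right) = \left(-299 + 331\right) \left(267 - 48\right) = 32 \cdot 219 = 7008$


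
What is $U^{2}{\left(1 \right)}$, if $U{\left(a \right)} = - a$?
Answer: $1$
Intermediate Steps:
$U^{2}{\left(1 \right)} = \left(\left(-1\right) 1\right)^{2} = \left(-1\right)^{2} = 1$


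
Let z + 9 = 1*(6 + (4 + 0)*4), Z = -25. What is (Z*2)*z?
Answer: -650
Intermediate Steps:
z = 13 (z = -9 + 1*(6 + (4 + 0)*4) = -9 + 1*(6 + 4*4) = -9 + 1*(6 + 16) = -9 + 1*22 = -9 + 22 = 13)
(Z*2)*z = -25*2*13 = -50*13 = -650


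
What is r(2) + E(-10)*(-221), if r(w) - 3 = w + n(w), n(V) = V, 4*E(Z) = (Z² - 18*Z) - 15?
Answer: -58537/4 ≈ -14634.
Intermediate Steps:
E(Z) = -15/4 - 9*Z/2 + Z²/4 (E(Z) = ((Z² - 18*Z) - 15)/4 = (-15 + Z² - 18*Z)/4 = -15/4 - 9*Z/2 + Z²/4)
r(w) = 3 + 2*w (r(w) = 3 + (w + w) = 3 + 2*w)
r(2) + E(-10)*(-221) = (3 + 2*2) + (-15/4 - 9/2*(-10) + (¼)*(-10)²)*(-221) = (3 + 4) + (-15/4 + 45 + (¼)*100)*(-221) = 7 + (-15/4 + 45 + 25)*(-221) = 7 + (265/4)*(-221) = 7 - 58565/4 = -58537/4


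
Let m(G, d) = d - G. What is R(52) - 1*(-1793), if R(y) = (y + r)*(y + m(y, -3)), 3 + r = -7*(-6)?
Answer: 1520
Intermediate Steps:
r = 39 (r = -3 - 7*(-6) = -3 + 42 = 39)
R(y) = -117 - 3*y (R(y) = (y + 39)*(y + (-3 - y)) = (39 + y)*(-3) = -117 - 3*y)
R(52) - 1*(-1793) = (-117 - 3*52) - 1*(-1793) = (-117 - 156) + 1793 = -273 + 1793 = 1520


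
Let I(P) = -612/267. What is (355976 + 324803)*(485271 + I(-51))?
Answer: 29402106364785/89 ≈ 3.3036e+11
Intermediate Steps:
I(P) = -204/89 (I(P) = -612*1/267 = -204/89)
(355976 + 324803)*(485271 + I(-51)) = (355976 + 324803)*(485271 - 204/89) = 680779*(43188915/89) = 29402106364785/89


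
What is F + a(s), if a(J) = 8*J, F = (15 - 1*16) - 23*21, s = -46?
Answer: -852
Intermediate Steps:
F = -484 (F = (15 - 16) - 483 = -1 - 483 = -484)
F + a(s) = -484 + 8*(-46) = -484 - 368 = -852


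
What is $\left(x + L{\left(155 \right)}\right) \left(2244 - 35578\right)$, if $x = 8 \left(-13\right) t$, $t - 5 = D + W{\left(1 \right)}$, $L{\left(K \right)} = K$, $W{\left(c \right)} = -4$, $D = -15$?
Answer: $-53701074$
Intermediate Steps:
$t = -14$ ($t = 5 - 19 = -14$)
$x = 1456$ ($x = 8 \left(-13\right) \left(-14\right) = \left(-104\right) \left(-14\right) = 1456$)
$\left(x + L{\left(155 \right)}\right) \left(2244 - 35578\right) = \left(1456 + 155\right) \left(2244 - 35578\right) = 1611 \left(-33334\right) = -53701074$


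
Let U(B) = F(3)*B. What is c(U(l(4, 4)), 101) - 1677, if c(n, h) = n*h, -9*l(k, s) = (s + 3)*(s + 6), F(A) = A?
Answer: -12101/3 ≈ -4033.7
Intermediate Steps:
l(k, s) = -(3 + s)*(6 + s)/9 (l(k, s) = -(s + 3)*(s + 6)/9 = -(3 + s)*(6 + s)/9)
U(B) = 3*B
c(n, h) = h*n
c(U(l(4, 4)), 101) - 1677 = 101*(3*(-2 - 1*4 - ⅑*4²)) - 1677 = 101*(3*(-2 - 4 - ⅑*16)) - 1677 = 101*(3*(-2 - 4 - 16/9)) - 1677 = 101*(3*(-70/9)) - 1677 = 101*(-70/3) - 1677 = -7070/3 - 1677 = -12101/3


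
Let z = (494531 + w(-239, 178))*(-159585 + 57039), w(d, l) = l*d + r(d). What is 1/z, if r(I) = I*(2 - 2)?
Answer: -1/46349663994 ≈ -2.1575e-11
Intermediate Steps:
r(I) = 0 (r(I) = I*0 = 0)
w(d, l) = d*l (w(d, l) = l*d + 0 = d*l + 0 = d*l)
z = -46349663994 (z = (494531 - 239*178)*(-159585 + 57039) = (494531 - 42542)*(-102546) = 451989*(-102546) = -46349663994)
1/z = 1/(-46349663994) = -1/46349663994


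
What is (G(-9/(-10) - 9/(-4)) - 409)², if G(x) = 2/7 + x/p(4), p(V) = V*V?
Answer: 837369576241/5017600 ≈ 1.6689e+5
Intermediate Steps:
p(V) = V²
G(x) = 2/7 + x/16 (G(x) = 2/7 + x/(4²) = 2*(⅐) + x/16 = 2/7 + x*(1/16) = 2/7 + x/16)
(G(-9/(-10) - 9/(-4)) - 409)² = ((2/7 + (-9/(-10) - 9/(-4))/16) - 409)² = ((2/7 + (-9*(-⅒) - 9*(-¼))/16) - 409)² = ((2/7 + (9/10 + 9/4)/16) - 409)² = ((2/7 + (1/16)*(63/20)) - 409)² = ((2/7 + 63/320) - 409)² = (1081/2240 - 409)² = (-915079/2240)² = 837369576241/5017600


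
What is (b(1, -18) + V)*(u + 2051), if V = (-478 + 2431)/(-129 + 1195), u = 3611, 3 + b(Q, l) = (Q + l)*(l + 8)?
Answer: 509509225/533 ≈ 9.5593e+5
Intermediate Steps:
b(Q, l) = -3 + (8 + l)*(Q + l) (b(Q, l) = -3 + (Q + l)*(l + 8) = -3 + (Q + l)*(8 + l) = -3 + (8 + l)*(Q + l))
V = 1953/1066 ≈ 1.8321
(b(1, -18) + V)*(u + 2051) = ((-3 + (-18)² + 8*1 + 8*(-18) + 1*(-18)) + 1953/1066)*(3611 + 2051) = ((-3 + 324 + 8 - 144 - 18) + 1953/1066)*5662 = (167 + 1953/1066)*5662 = (179975/1066)*5662 = 509509225/533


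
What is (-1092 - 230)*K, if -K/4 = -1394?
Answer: -7371472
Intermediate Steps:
K = 5576 (K = -4*(-1394) = 5576)
(-1092 - 230)*K = (-1092 - 230)*5576 = -1322*5576 = -7371472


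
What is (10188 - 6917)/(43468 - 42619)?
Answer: 3271/849 ≈ 3.8528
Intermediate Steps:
(10188 - 6917)/(43468 - 42619) = 3271/849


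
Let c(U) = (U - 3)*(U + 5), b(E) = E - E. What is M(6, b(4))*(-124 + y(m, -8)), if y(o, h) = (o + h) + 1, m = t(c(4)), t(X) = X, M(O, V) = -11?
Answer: 1342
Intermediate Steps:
b(E) = 0
c(U) = (-3 + U)*(5 + U)
m = 9 (m = -15 + 4**2 + 2*4 = -15 + 16 + 8 = 9)
y(o, h) = 1 + h + o (y(o, h) = (h + o) + 1 = 1 + h + o)
M(6, b(4))*(-124 + y(m, -8)) = -11*(-124 + (1 - 8 + 9)) = -11*(-124 + 2) = -11*(-122) = 1342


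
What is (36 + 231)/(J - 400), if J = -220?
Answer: -267/620 ≈ -0.43064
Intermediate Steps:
(36 + 231)/(J - 400) = (36 + 231)/(-220 - 400) = 267/(-620) = 267*(-1/620) = -267/620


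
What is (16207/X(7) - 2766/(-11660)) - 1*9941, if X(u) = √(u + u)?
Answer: -57954647/5830 + 16207*√14/14 ≈ -5609.3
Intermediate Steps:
X(u) = √2*√u (X(u) = √(2*u) = √2*√u)
(16207/X(7) - 2766/(-11660)) - 1*9941 = (16207/((√2*√7)) - 2766/(-11660)) - 1*9941 = (16207/(√14) - 2766*(-1/11660)) - 9941 = (16207*(√14/14) + 1383/5830) - 9941 = (16207*√14/14 + 1383/5830) - 9941 = (1383/5830 + 16207*√14/14) - 9941 = -57954647/5830 + 16207*√14/14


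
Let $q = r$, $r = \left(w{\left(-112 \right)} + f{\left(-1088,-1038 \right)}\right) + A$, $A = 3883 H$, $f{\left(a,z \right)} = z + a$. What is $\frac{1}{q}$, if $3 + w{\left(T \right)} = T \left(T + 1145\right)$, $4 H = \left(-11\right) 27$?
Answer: $- \frac{4}{1624551} \approx -2.4622 \cdot 10^{-6}$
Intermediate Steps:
$H = - \frac{297}{4}$ ($H = \frac{\left(-11\right) 27}{4} = \frac{1}{4} \left(-297\right) = - \frac{297}{4} \approx -74.25$)
$f{\left(a,z \right)} = a + z$
$w{\left(T \right)} = -3 + T \left(1145 + T\right)$ ($w{\left(T \right)} = -3 + T \left(T + 1145\right) = -3 + T \left(1145 + T\right)$)
$A = - \frac{1153251}{4}$ ($A = 3883 \left(- \frac{297}{4}\right) = - \frac{1153251}{4} \approx -2.8831 \cdot 10^{5}$)
$r = - \frac{1624551}{4}$ ($r = \left(\left(-3 + \left(-112\right)^{2} + 1145 \left(-112\right)\right) - 2126\right) - \frac{1153251}{4} = \left(\left(-3 + 12544 - 128240\right) - 2126\right) - \frac{1153251}{4} = \left(-115699 - 2126\right) - \frac{1153251}{4} = -117825 - \frac{1153251}{4} = - \frac{1624551}{4} \approx -4.0614 \cdot 10^{5}$)
$q = - \frac{1624551}{4} \approx -4.0614 \cdot 10^{5}$
$\frac{1}{q} = \frac{1}{- \frac{1624551}{4}} = - \frac{4}{1624551}$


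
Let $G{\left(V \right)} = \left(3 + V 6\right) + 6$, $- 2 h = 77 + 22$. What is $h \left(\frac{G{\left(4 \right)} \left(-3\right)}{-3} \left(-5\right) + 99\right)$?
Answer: $3267$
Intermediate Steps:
$h = - \frac{99}{2}$ ($h = - \frac{77 + 22}{2} = \left(- \frac{1}{2}\right) 99 = - \frac{99}{2} \approx -49.5$)
$G{\left(V \right)} = 9 + 6 V$ ($G{\left(V \right)} = \left(3 + 6 V\right) + 6 = 9 + 6 V$)
$h \left(\frac{G{\left(4 \right)} \left(-3\right)}{-3} \left(-5\right) + 99\right) = - \frac{99 \left(\frac{\left(9 + 6 \cdot 4\right) \left(-3\right)}{-3} \left(-5\right) + 99\right)}{2} = - \frac{99 \left(\left(9 + 24\right) \left(-3\right) \left(- \frac{1}{3}\right) \left(-5\right) + 99\right)}{2} = - \frac{99 \left(33 \left(-3\right) \left(- \frac{1}{3}\right) \left(-5\right) + 99\right)}{2} = - \frac{99 \left(\left(-99\right) \left(- \frac{1}{3}\right) \left(-5\right) + 99\right)}{2} = - \frac{99 \left(33 \left(-5\right) + 99\right)}{2} = - \frac{99 \left(-165 + 99\right)}{2} = \left(- \frac{99}{2}\right) \left(-66\right) = 3267$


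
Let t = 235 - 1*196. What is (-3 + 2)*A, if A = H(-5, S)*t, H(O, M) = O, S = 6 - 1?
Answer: 195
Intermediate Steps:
S = 5
t = 39 (t = 235 - 196 = 39)
A = -195 (A = -5*39 = -195)
(-3 + 2)*A = (-3 + 2)*(-195) = -1*(-195) = 195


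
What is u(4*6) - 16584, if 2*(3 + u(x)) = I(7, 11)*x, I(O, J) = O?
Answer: -16503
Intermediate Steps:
u(x) = -3 + 7*x/2 (u(x) = -3 + (7*x)/2 = -3 + 7*x/2)
u(4*6) - 16584 = (-3 + 7*(4*6)/2) - 16584 = (-3 + (7/2)*24) - 16584 = (-3 + 84) - 16584 = 81 - 16584 = -16503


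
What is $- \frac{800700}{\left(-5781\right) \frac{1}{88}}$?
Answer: $\frac{23487200}{1927} \approx 12188.0$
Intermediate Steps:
$- \frac{800700}{\left(-5781\right) \frac{1}{88}} = - \frac{800700}{- \frac{5781}{88}} = \left(-800700\right) \left(- \frac{88}{5781}\right) = \frac{23487200}{1927}$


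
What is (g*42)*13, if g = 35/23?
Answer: 19110/23 ≈ 830.87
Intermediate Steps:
g = 35/23 (g = 35*(1/23) = 35/23 ≈ 1.5217)
(g*42)*13 = ((35/23)*42)*13 = (1470/23)*13 = 19110/23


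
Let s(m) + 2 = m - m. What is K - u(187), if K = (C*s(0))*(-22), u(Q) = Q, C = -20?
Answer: -1067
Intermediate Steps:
s(m) = -2 (s(m) = -2 + (m - m) = -2 + 0 = -2)
K = -880 (K = -20*(-2)*(-22) = 40*(-22) = -880)
K - u(187) = -880 - 1*187 = -880 - 187 = -1067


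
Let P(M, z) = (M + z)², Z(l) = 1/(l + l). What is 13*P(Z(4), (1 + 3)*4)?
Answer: 216333/64 ≈ 3380.2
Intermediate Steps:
Z(l) = 1/(2*l)
13*P(Z(4), (1 + 3)*4) = 13*((½)/4 + (1 + 3)*4)² = 13*((½)*(¼) + 4*4)² = 13*(⅛ + 16)² = 13*(129/8)² = 13*(16641/64) = 216333/64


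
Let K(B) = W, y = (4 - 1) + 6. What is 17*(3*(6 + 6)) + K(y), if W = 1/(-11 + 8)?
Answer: 1835/3 ≈ 611.67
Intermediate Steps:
y = 9 (y = 3 + 6 = 9)
W = -⅓ (W = 1/(-3) = -⅓ ≈ -0.33333)
K(B) = -⅓
17*(3*(6 + 6)) + K(y) = 17*(3*(6 + 6)) - ⅓ = 17*(3*12) - ⅓ = 17*36 - ⅓ = 612 - ⅓ = 1835/3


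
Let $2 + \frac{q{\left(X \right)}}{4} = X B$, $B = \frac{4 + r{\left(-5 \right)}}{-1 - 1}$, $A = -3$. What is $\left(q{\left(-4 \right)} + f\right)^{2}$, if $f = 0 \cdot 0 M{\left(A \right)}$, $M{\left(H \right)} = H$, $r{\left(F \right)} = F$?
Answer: $256$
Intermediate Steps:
$B = \frac{1}{2}$ ($B = \frac{4 - 5}{-1 - 1} = - \frac{1}{-2} = \left(-1\right) \left(- \frac{1}{2}\right) = \frac{1}{2} \approx 0.5$)
$q{\left(X \right)} = -8 + 2 X$ ($q{\left(X \right)} = -8 + 4 X \frac{1}{2} = -8 + 4 \frac{X}{2} = -8 + 2 X$)
$f = 0$ ($f = 0 \cdot 0 \left(-3\right) = 0 \left(-3\right) = 0$)
$\left(q{\left(-4 \right)} + f\right)^{2} = \left(\left(-8 + 2 \left(-4\right)\right) + 0\right)^{2} = \left(\left(-8 - 8\right) + 0\right)^{2} = \left(-16 + 0\right)^{2} = \left(-16\right)^{2} = 256$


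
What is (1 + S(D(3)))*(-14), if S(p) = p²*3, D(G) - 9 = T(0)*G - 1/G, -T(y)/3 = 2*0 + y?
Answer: -9506/3 ≈ -3168.7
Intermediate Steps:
T(y) = -3*y (T(y) = -3*(2*0 + y) = -3*(0 + y) = -3*y)
D(G) = 9 - 1/G (D(G) = 9 + ((-3*0)*G - 1/G) = 9 + (0*G - 1/G) = 9 + (0 - 1/G) = 9 - 1/G)
S(p) = 3*p²
(1 + S(D(3)))*(-14) = (1 + 3*(9 - 1/3)²)*(-14) = (1 + 3*(9 - 1*⅓)²)*(-14) = (1 + 3*(9 - ⅓)²)*(-14) = (1 + 3*(26/3)²)*(-14) = (1 + 3*(676/9))*(-14) = (1 + 676/3)*(-14) = (679/3)*(-14) = -9506/3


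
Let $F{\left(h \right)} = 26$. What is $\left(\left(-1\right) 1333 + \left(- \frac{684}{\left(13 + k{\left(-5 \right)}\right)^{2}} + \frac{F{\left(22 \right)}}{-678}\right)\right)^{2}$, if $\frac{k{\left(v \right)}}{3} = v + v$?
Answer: $\frac{17116744281112576}{9598316841} \approx 1.7833 \cdot 10^{6}$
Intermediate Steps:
$k{\left(v \right)} = 6 v$ ($k{\left(v \right)} = 3 \left(v + v\right) = 3 \cdot 2 v = 6 v$)
$\left(\left(-1\right) 1333 + \left(- \frac{684}{\left(13 + k{\left(-5 \right)}\right)^{2}} + \frac{F{\left(22 \right)}}{-678}\right)\right)^{2} = \left(\left(-1\right) 1333 + \left(- \frac{684}{\left(13 + 6 \left(-5\right)\right)^{2}} + \frac{26}{-678}\right)\right)^{2} = \left(-1333 + \left(- \frac{684}{\left(13 - 30\right)^{2}} + 26 \left(- \frac{1}{678}\right)\right)\right)^{2} = \left(-1333 - \left(\frac{13}{339} + \frac{684}{\left(-17\right)^{2}}\right)\right)^{2} = \left(-1333 - \left(\frac{13}{339} + \frac{684}{289}\right)\right)^{2} = \left(-1333 - \frac{235633}{97971}\right)^{2} = \left(- \frac{130830976}{97971}\right)^{2} = \frac{17116744281112576}{9598316841}$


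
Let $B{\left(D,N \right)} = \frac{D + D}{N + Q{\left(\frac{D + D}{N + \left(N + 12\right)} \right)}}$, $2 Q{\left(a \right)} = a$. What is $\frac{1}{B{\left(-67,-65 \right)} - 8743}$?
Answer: $- \frac{7603}{66457217} \approx -0.0001144$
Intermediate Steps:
$Q{\left(a \right)} = \frac{a}{2}$
$B{\left(D,N \right)} = \frac{2 D}{N + \frac{D}{12 + 2 N}}$ ($B{\left(D,N \right)} = \frac{D + D}{N + \frac{\left(D + D\right) \frac{1}{N + \left(N + 12\right)}}{2}} = \frac{2 D}{N + \frac{2 D \frac{1}{N + \left(12 + N\right)}}{2}} = \frac{2 D}{N + \frac{2 D \frac{1}{12 + 2 N}}{2}} = \frac{2 D}{N + \frac{D}{12 + 2 N}}$)
$\frac{1}{B{\left(-67,-65 \right)} - 8743} = \frac{1}{4 \left(-67\right) \frac{1}{-67 + 2 \left(-65\right) \left(6 - 65\right)} \left(6 - 65\right) - 8743} = \frac{1}{4 \left(-67\right) \frac{1}{-67 + 2 \left(-65\right) \left(-59\right)} \left(-59\right) - 8743} = \frac{1}{4 \left(-67\right) \frac{1}{-67 + 7670} \left(-59\right) - 8743} = \frac{1}{4 \left(-67\right) \frac{1}{7603} \left(-59\right) - 8743} = \frac{1}{\frac{15812}{7603} - 8743} = \frac{1}{- \frac{66457217}{7603}} = - \frac{7603}{66457217}$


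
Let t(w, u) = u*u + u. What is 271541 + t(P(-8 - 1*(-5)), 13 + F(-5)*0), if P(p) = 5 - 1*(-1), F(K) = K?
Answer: 271723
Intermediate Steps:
P(p) = 6 (P(p) = 5 + 1 = 6)
t(w, u) = u + u² (t(w, u) = u² + u = u + u²)
271541 + t(P(-8 - 1*(-5)), 13 + F(-5)*0) = 271541 + (13 - 5*0)*(1 + (13 - 5*0)) = 271541 + (13 + 0)*(1 + (13 + 0)) = 271541 + 13*(1 + 13) = 271541 + 13*14 = 271541 + 182 = 271723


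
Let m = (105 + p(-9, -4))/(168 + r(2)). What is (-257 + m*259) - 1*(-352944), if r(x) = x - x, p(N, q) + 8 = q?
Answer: 2822643/8 ≈ 3.5283e+5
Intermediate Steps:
p(N, q) = -8 + q
r(x) = 0
m = 31/56 (m = (105 + (-8 - 4))/(168 + 0) = (105 - 12)/168 = 93*(1/168) = 31/56 ≈ 0.55357)
(-257 + m*259) - 1*(-352944) = (-257 + (31/56)*259) - 1*(-352944) = (-257 + 1147/8) + 352944 = -909/8 + 352944 = 2822643/8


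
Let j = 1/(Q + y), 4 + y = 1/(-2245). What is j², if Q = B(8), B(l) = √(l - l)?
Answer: 5040025/80658361 ≈ 0.062486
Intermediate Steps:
B(l) = 0 (B(l) = √0 = 0)
Q = 0
y = -8981/2245 (y = -4 + 1/(-2245) = -4 - 1/2245 = -8981/2245 ≈ -4.0004)
j = -2245/8981 (j = 1/(0 - 8981/2245) = 1/(-8981/2245) = -2245/8981 ≈ -0.24997)
j² = (-2245/8981)² = 5040025/80658361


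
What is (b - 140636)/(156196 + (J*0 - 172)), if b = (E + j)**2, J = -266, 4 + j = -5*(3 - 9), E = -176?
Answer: -14767/19503 ≈ -0.75717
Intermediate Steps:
j = 26 (j = -4 - 5*(3 - 9) = -4 - 5*(-6) = -4 + 30 = 26)
b = 22500 (b = (-176 + 26)**2 = (-150)**2 = 22500)
(b - 140636)/(156196 + (J*0 - 172)) = (22500 - 140636)/(156196 + (-266*0 - 172)) = -118136/(156196 + (0 - 172)) = -118136/(156196 - 172) = -118136/156024 = -118136*1/156024 = -14767/19503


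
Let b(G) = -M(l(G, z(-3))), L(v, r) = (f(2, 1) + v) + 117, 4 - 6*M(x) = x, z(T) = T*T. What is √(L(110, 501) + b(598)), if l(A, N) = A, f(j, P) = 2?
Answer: 2*√82 ≈ 18.111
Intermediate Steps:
z(T) = T²
M(x) = ⅔ - x/6
L(v, r) = 119 + v (L(v, r) = (2 + v) + 117 = 119 + v)
b(G) = -⅔ + G/6 (b(G) = -(⅔ - G/6) = -⅔ + G/6)
√(L(110, 501) + b(598)) = √((119 + 110) + (-⅔ + (⅙)*598)) = √(229 + (-⅔ + 299/3)) = √(229 + 99) = √328 = 2*√82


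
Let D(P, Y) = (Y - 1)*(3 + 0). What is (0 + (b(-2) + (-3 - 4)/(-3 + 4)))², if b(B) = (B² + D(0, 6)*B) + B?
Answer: 1225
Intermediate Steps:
D(P, Y) = -3 + 3*Y (D(P, Y) = (-1 + Y)*3 = -3 + 3*Y)
b(B) = B² + 16*B (b(B) = (B² + (-3 + 3*6)*B) + B = (B² + (-3 + 18)*B) + B = (B² + 15*B) + B = B² + 16*B)
(0 + (b(-2) + (-3 - 4)/(-3 + 4)))² = (0 + (-2*(16 - 2) + (-3 - 4)/(-3 + 4)))² = (0 + (-2*14 - 7/1))² = (0 + (-28 - 7*1))² = (0 + (-28 - 7))² = (0 - 35)² = (-35)² = 1225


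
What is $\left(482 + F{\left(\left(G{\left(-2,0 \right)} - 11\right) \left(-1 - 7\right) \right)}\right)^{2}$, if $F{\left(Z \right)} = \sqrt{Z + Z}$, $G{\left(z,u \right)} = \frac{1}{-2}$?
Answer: $232508 + 1928 \sqrt{46} \approx 2.4558 \cdot 10^{5}$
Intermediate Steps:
$G{\left(z,u \right)} = - \frac{1}{2}$
$F{\left(Z \right)} = \sqrt{2} \sqrt{Z}$ ($F{\left(Z \right)} = \sqrt{2 Z} = \sqrt{2} \sqrt{Z}$)
$\left(482 + F{\left(\left(G{\left(-2,0 \right)} - 11\right) \left(-1 - 7\right) \right)}\right)^{2} = \left(482 + \sqrt{2} \sqrt{\left(- \frac{1}{2} - 11\right) \left(-1 - 7\right)}\right)^{2} = \left(482 + \sqrt{2} \sqrt{\left(- \frac{23}{2}\right) \left(-8\right)}\right)^{2} = \left(482 + \sqrt{2} \sqrt{92}\right)^{2} = \left(482 + \sqrt{2} \cdot 2 \sqrt{23}\right)^{2} = \left(482 + 2 \sqrt{46}\right)^{2}$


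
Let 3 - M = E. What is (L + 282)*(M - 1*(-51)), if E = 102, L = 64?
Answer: -16608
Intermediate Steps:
M = -99 (M = 3 - 1*102 = 3 - 102 = -99)
(L + 282)*(M - 1*(-51)) = (64 + 282)*(-99 - 1*(-51)) = 346*(-99 + 51) = 346*(-48) = -16608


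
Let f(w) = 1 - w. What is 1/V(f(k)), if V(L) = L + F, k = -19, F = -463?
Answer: -1/443 ≈ -0.0022573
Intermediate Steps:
V(L) = -463 + L (V(L) = L - 463 = -463 + L)
1/V(f(k)) = 1/(-463 + (1 - 1*(-19))) = 1/(-463 + (1 + 19)) = 1/(-463 + 20) = 1/(-443) = -1/443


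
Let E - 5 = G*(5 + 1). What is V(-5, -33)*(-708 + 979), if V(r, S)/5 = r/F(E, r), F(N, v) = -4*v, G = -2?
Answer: -1355/4 ≈ -338.75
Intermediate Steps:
E = -7 (E = 5 - 2*(5 + 1) = 5 - 2*6 = 5 - 12 = -7)
V(r, S) = -5/4 (V(r, S) = 5*(r/((-4*r))) = 5*(r*(-1/(4*r))) = 5*(-¼) = -5/4)
V(-5, -33)*(-708 + 979) = -5*(-708 + 979)/4 = -5/4*271 = -1355/4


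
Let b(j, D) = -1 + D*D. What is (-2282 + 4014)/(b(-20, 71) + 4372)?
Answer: 433/2353 ≈ 0.18402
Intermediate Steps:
b(j, D) = -1 + D²
(-2282 + 4014)/(b(-20, 71) + 4372) = (-2282 + 4014)/((-1 + 71²) + 4372) = 1732/((-1 + 5041) + 4372) = 1732/(5040 + 4372) = 1732/9412 = 1732*(1/9412) = 433/2353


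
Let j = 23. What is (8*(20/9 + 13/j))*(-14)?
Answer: -64624/207 ≈ -312.19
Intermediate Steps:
(8*(20/9 + 13/j))*(-14) = (8*(20/9 + 13/23))*(-14) = (8*(577/207))*(-14) = (4616/207)*(-14) = -64624/207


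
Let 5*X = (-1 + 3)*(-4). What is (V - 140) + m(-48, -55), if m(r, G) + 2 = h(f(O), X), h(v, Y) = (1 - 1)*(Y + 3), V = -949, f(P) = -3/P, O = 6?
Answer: -1091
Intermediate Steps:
X = -8/5 (X = ((-1 + 3)*(-4))/5 = (2*(-4))/5 = (1/5)*(-8) = -8/5 ≈ -1.6000)
h(v, Y) = 0 (h(v, Y) = 0*(3 + Y) = 0)
m(r, G) = -2 (m(r, G) = -2 + 0 = -2)
(V - 140) + m(-48, -55) = (-949 - 140) - 2 = -1089 - 2 = -1091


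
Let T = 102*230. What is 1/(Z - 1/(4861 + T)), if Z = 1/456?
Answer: 12914376/27865 ≈ 463.46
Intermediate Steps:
T = 23460
Z = 1/456 ≈ 0.0021930
1/(Z - 1/(4861 + T)) = 1/(1/456 - 1/(4861 + 23460)) = 1/(1/456 - 1/28321) = 1/(27865/12914376) = 12914376/27865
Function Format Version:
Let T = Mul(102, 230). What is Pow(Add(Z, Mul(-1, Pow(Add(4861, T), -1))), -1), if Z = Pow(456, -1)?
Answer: Rational(12914376, 27865) ≈ 463.46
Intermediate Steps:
T = 23460
Z = Rational(1, 456) ≈ 0.0021930
Pow(Add(Z, Mul(-1, Pow(Add(4861, T), -1))), -1) = Pow(Add(Rational(1, 456), Mul(-1, Pow(Add(4861, 23460), -1))), -1) = Pow(Add(Rational(1, 456), Mul(-1, Pow(28321, -1))), -1) = Pow(Add(Rational(1, 456), Mul(-1, Rational(1, 28321))), -1) = Pow(Add(Rational(1, 456), Rational(-1, 28321)), -1) = Pow(Rational(27865, 12914376), -1) = Rational(12914376, 27865)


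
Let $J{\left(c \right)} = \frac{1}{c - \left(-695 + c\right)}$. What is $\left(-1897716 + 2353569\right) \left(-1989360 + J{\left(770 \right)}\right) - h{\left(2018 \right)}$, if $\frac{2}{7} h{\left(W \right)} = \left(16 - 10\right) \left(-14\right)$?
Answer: $- \frac{630264727575417}{695} \approx -9.0686 \cdot 10^{11}$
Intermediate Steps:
$J{\left(c \right)} = \frac{1}{695}$
$h{\left(W \right)} = -294$ ($h{\left(W \right)} = \frac{7 \left(16 - 10\right) \left(-14\right)}{2} = \frac{7 \cdot 6 \left(-14\right)}{2} = \frac{7}{2} \left(-84\right) = -294$)
$\left(-1897716 + 2353569\right) \left(-1989360 + J{\left(770 \right)}\right) - h{\left(2018 \right)} = \left(-1897716 + 2353569\right) \left(-1989360 + \frac{1}{695}\right) - -294 = 455853 \left(- \frac{1382605199}{695}\right) + 294 = - \frac{630264727779747}{695} + 294 = - \frac{630264727575417}{695}$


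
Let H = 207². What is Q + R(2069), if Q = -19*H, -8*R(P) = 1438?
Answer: -3257243/4 ≈ -8.1431e+5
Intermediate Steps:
H = 42849
R(P) = -719/4 (R(P) = -⅛*1438 = -719/4)
Q = -814131 (Q = -19*42849 = -814131)
Q + R(2069) = -814131 - 719/4 = -3257243/4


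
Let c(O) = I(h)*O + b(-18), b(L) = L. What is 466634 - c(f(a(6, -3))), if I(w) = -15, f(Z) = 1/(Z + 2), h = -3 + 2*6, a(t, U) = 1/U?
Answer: 466661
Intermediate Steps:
h = 9 (h = -3 + 12 = 9)
f(Z) = 1/(2 + Z)
c(O) = -18 - 15*O (c(O) = -15*O - 18 = -18 - 15*O)
466634 - c(f(a(6, -3))) = 466634 - (-18 - 15/(2 + 1/(-3))) = 466634 - (-18 - 15/(2 - ⅓)) = 466634 - (-18 - 15/5/3) = 466634 - (-18 - 15*⅗) = 466634 - (-18 - 9) = 466634 - 1*(-27) = 466634 + 27 = 466661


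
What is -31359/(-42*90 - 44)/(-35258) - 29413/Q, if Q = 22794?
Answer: -1983184673771/1536618669024 ≈ -1.2906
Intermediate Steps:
-31359/(-42*90 - 44)/(-35258) - 29413/Q = -31359/(-42*90 - 44)/(-35258) - 29413/22794 = -31359/(-3780 - 44)*(-1/35258) - 29413*1/22794 = -31359/(-3824)*(-1/35258) - 29413/22794 = -31359*(-1/3824)*(-1/35258) - 29413/22794 = (31359/3824)*(-1/35258) - 29413/22794 = -31359/134826592 - 29413/22794 = -1983184673771/1536618669024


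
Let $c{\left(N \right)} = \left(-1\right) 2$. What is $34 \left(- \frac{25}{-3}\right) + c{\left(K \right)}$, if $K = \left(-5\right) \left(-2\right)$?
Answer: $\frac{844}{3} \approx 281.33$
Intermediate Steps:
$K = 10$
$c{\left(N \right)} = -2$
$34 \left(- \frac{25}{-3}\right) + c{\left(K \right)} = 34 \left(- \frac{25}{-3}\right) - 2 = 34 \left(\left(-25\right) \left(- \frac{1}{3}\right)\right) - 2 = 34 \cdot \frac{25}{3} - 2 = \frac{850}{3} - 2 = \frac{844}{3}$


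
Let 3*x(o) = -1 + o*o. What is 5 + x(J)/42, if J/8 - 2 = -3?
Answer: 11/2 ≈ 5.5000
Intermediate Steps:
J = -8 (J = 16 + 8*(-3) = 16 - 24 = -8)
x(o) = -⅓ + o²/3 (x(o) = (-1 + o*o)/3 = (-1 + o²)/3 = -⅓ + o²/3)
5 + x(J)/42 = 5 + (-⅓ + (⅓)*(-8)²)/42 = 5 + (-⅓ + (⅓)*64)/42 = 5 + (-⅓ + 64/3)/42 = 5 + (1/42)*21 = 5 + ½ = 11/2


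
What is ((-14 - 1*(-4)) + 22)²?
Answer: 144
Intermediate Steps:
((-14 - 1*(-4)) + 22)² = ((-14 + 4) + 22)² = (-10 + 22)² = 12² = 144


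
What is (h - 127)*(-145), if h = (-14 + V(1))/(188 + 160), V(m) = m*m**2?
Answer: 221045/12 ≈ 18420.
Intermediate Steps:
V(m) = m**3
h = -13/348 (h = (-14 + 1**3)/(188 + 160) = (-14 + 1)/348 = -13*1/348 = -13/348 ≈ -0.037356)
(h - 127)*(-145) = (-13/348 - 127)*(-145) = -44209/348*(-145) = 221045/12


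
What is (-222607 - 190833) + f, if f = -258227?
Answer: -671667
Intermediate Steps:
(-222607 - 190833) + f = (-222607 - 190833) - 258227 = -413440 - 258227 = -671667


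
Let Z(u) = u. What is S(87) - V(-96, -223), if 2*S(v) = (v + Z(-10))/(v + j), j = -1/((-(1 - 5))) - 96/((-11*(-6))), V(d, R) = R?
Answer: 838613/3753 ≈ 223.45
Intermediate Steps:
j = -75/44 (j = -1/((-1*(-4))) - 96/66 = -1/4 - 96*1/66 = -1*1/4 - 16/11 = -1/4 - 16/11 = -75/44 ≈ -1.7045)
S(v) = (-10 + v)/(2*(-75/44 + v)) (S(v) = ((v - 10)/(v - 75/44))/2 = ((-10 + v)/(-75/44 + v))/2 = (-10 + v)/(2*(-75/44 + v)))
S(87) - V(-96, -223) = 22*(-10 + 87)/(-75 + 44*87) - 1*(-223) = 22*77/(-75 + 3828) + 223 = 22*77/3753 + 223 = 22*(1/3753)*77 + 223 = 1694/3753 + 223 = 838613/3753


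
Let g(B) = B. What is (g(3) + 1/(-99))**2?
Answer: 87616/9801 ≈ 8.9395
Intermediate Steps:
(g(3) + 1/(-99))**2 = (3 + 1/(-99))**2 = (3 - 1/99)**2 = (296/99)**2 = 87616/9801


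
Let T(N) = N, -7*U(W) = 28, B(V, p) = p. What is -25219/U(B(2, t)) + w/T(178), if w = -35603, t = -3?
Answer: 2173285/356 ≈ 6104.7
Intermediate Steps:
U(W) = -4 (U(W) = -⅐*28 = -4)
-25219/U(B(2, t)) + w/T(178) = -25219/(-4) - 35603/178 = -25219*(-¼) - 35603*1/178 = 25219/4 - 35603/178 = 2173285/356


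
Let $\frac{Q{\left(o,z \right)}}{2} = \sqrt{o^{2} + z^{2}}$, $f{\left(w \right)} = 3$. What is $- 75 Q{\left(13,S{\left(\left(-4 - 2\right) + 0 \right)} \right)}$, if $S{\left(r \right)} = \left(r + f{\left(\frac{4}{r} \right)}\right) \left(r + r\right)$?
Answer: $- 150 \sqrt{1465} \approx -5741.3$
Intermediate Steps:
$S{\left(r \right)} = 2 r \left(3 + r\right)$ ($S{\left(r \right)} = \left(r + 3\right) \left(r + r\right) = \left(3 + r\right) 2 r = 2 r \left(3 + r\right)$)
$Q{\left(o,z \right)} = 2 \sqrt{o^{2} + z^{2}}$
$- 75 Q{\left(13,S{\left(\left(-4 - 2\right) + 0 \right)} \right)} = - 75 \cdot 2 \sqrt{13^{2} + \left(2 \left(\left(-4 - 2\right) + 0\right) \left(3 + \left(\left(-4 - 2\right) + 0\right)\right)\right)^{2}} = - 75 \cdot 2 \sqrt{169 + \left(2 \left(-6 + 0\right) \left(3 + \left(-6 + 0\right)\right)\right)^{2}} = - 75 \cdot 2 \sqrt{169 + \left(2 \left(-6\right) \left(3 - 6\right)\right)^{2}} = - 75 \cdot 2 \sqrt{169 + \left(2 \left(-6\right) \left(-3\right)\right)^{2}} = - 75 \cdot 2 \sqrt{169 + 36^{2}} = - 75 \cdot 2 \sqrt{169 + 1296} = - 75 \cdot 2 \sqrt{1465} = - 150 \sqrt{1465}$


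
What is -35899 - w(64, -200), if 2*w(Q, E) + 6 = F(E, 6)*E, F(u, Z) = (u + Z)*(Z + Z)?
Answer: -268696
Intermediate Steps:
F(u, Z) = 2*Z*(Z + u) (F(u, Z) = (Z + u)*(2*Z) = 2*Z*(Z + u))
w(Q, E) = -3 + E*(72 + 12*E)/2 (w(Q, E) = -3 + ((2*6*(6 + E))*E)/2 = -3 + ((72 + 12*E)*E)/2 = -3 + (E*(72 + 12*E))/2 = -3 + E*(72 + 12*E)/2)
-35899 - w(64, -200) = -35899 - (-3 + 6*(-200)*(6 - 200)) = -35899 - (-3 + 6*(-200)*(-194)) = -35899 - (-3 + 232800) = -35899 - 1*232797 = -35899 - 232797 = -268696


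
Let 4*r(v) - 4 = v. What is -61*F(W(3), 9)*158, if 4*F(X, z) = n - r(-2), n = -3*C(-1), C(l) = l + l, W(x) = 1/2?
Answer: -53009/4 ≈ -13252.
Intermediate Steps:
W(x) = 1/2
C(l) = 2*l
r(v) = 1 + v/4
n = 6 (n = -6*(-1) = -3*(-2) = 6)
F(X, z) = 11/8 (F(X, z) = (6 - (1 + (1/4)*(-2)))/4 = (6 - (1 - 1/2))/4 = (6 - 1*1/2)/4 = (6 - 1/2)/4 = (1/4)*(11/2) = 11/8)
-61*F(W(3), 9)*158 = -61*11/8*158 = -671/8*158 = -53009/4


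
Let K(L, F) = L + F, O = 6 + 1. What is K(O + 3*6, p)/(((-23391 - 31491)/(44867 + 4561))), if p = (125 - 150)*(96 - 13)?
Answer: 5629300/3049 ≈ 1846.3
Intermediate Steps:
O = 7
p = -2075 (p = -25*83 = -2075)
K(L, F) = F + L
K(O + 3*6, p)/(((-23391 - 31491)/(44867 + 4561))) = (-2075 + (7 + 3*6))/(((-23391 - 31491)/(44867 + 4561))) = (-2075 + (7 + 18))/((-54882/49428)) = (-2075 + 25)/((-54882*1/49428)) = -2050/(-3049/2746) = -2050*(-2746/3049) = 5629300/3049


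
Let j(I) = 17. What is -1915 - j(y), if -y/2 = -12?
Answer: -1932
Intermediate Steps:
y = 24 (y = -2*(-12) = 24)
-1915 - j(y) = -1915 - 1*17 = -1915 - 17 = -1932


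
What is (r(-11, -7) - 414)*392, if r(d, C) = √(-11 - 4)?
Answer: -162288 + 392*I*√15 ≈ -1.6229e+5 + 1518.2*I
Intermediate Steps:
r(d, C) = I*√15 (r(d, C) = √(-15) = I*√15)
(r(-11, -7) - 414)*392 = (I*√15 - 414)*392 = (-414 + I*√15)*392 = -162288 + 392*I*√15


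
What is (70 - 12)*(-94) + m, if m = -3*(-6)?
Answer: -5434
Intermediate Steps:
m = 18
(70 - 12)*(-94) + m = (70 - 12)*(-94) + 18 = 58*(-94) + 18 = -5452 + 18 = -5434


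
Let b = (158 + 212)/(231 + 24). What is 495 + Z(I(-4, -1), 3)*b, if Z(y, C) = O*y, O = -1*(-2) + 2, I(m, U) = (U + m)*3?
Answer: 6935/17 ≈ 407.94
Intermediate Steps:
I(m, U) = 3*U + 3*m
O = 4 (O = 2 + 2 = 4)
b = 74/51 (b = 370/255 = 370*(1/255) = 74/51 ≈ 1.4510)
Z(y, C) = 4*y
495 + Z(I(-4, -1), 3)*b = 495 + (4*(3*(-1) + 3*(-4)))*(74/51) = 495 + (4*(-3 - 12))*(74/51) = 495 + (4*(-15))*(74/51) = 495 - 60*74/51 = 495 - 1480/17 = 6935/17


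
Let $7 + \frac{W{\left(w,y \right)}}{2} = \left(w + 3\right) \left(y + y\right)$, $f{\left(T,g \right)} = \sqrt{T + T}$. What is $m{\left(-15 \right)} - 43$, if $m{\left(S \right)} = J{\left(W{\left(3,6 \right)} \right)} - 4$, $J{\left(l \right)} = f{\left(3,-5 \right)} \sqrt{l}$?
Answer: $-47 + 2 \sqrt{195} \approx -19.072$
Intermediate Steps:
$f{\left(T,g \right)} = \sqrt{2} \sqrt{T}$ ($f{\left(T,g \right)} = \sqrt{2 T} = \sqrt{2} \sqrt{T}$)
$W{\left(w,y \right)} = -14 + 4 y \left(3 + w\right)$ ($W{\left(w,y \right)} = -14 + 2 \left(w + 3\right) \left(y + y\right) = -14 + 2 \left(3 + w\right) 2 y = -14 + 2 \cdot 2 y \left(3 + w\right) = -14 + 4 y \left(3 + w\right)$)
$J{\left(l \right)} = \sqrt{6} \sqrt{l}$ ($J{\left(l \right)} = \sqrt{2} \sqrt{3} \sqrt{l} = \sqrt{6} \sqrt{l}$)
$m{\left(S \right)} = -4 + 2 \sqrt{195}$ ($m{\left(S \right)} = \sqrt{6} \sqrt{-14 + 12 \cdot 6 + 4 \cdot 3 \cdot 6} - 4 = \sqrt{6} \sqrt{-14 + 72 + 72} - 4 = \sqrt{6} \sqrt{130} - 4 = 2 \sqrt{195} - 4 = -4 + 2 \sqrt{195}$)
$m{\left(-15 \right)} - 43 = \left(-4 + 2 \sqrt{195}\right) - 43 = -47 + 2 \sqrt{195}$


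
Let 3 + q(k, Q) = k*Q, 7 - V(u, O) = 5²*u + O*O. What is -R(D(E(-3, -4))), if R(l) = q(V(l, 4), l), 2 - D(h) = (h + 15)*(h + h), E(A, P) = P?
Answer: 203313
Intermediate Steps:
V(u, O) = 7 - O² - 25*u (V(u, O) = 7 - (5²*u + O*O) = 7 - (25*u + O²) = 7 - (O² + 25*u) = 7 + (-O² - 25*u) = 7 - O² - 25*u)
D(h) = 2 - 2*h*(15 + h) (D(h) = 2 - (h + 15)*(h + h) = 2 - (15 + h)*2*h = 2 - 2*h*(15 + h))
q(k, Q) = -3 + Q*k (q(k, Q) = -3 + k*Q = -3 + Q*k)
R(l) = -3 + l*(-9 - 25*l) (R(l) = -3 + l*(7 - 1*4² - 25*l) = -3 + l*(7 - 1*16 - 25*l) = -3 + l*(7 - 16 - 25*l) = -3 + l*(-9 - 25*l))
-R(D(E(-3, -4))) = -(-3 - (2 - 30*(-4) - 2*(-4)²)*(9 + 25*(2 - 30*(-4) - 2*(-4)²))) = -(-3 - (2 + 120 - 2*16)*(9 + 25*(2 + 120 - 2*16))) = -(-3 - (2 + 120 - 32)*(9 + 25*(2 + 120 - 32))) = -(-3 - 1*90*(9 + 25*90)) = -(-3 - 1*90*(9 + 2250)) = -(-3 - 1*90*2259) = -(-3 - 203310) = -1*(-203313) = 203313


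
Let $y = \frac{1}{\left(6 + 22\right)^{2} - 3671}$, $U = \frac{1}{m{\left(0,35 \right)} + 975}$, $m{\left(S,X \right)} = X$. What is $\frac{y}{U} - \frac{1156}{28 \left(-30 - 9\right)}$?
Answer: $\frac{558613}{788151} \approx 0.70876$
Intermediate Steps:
$U = \frac{1}{1010}$ ($U = \frac{1}{35 + 975} = \frac{1}{1010} \approx 0.0009901$)
$y = - \frac{1}{2887}$ ($y = \frac{1}{28^{2} - 3671} = \frac{1}{784 - 3671} = \frac{1}{-2887} = - \frac{1}{2887} \approx -0.00034638$)
$\frac{y}{U} - \frac{1156}{28 \left(-30 - 9\right)} = - \frac{\frac{1}{\frac{1}{1010}}}{2887} - \frac{1156}{28 \left(-30 - 9\right)} = \left(- \frac{1}{2887}\right) 1010 - \frac{1156}{28 \left(-39\right)} = - \frac{1010}{2887} - \frac{1156}{-1092} = - \frac{1010}{2887} - - \frac{289}{273} = - \frac{1010}{2887} + \frac{289}{273} = \frac{558613}{788151}$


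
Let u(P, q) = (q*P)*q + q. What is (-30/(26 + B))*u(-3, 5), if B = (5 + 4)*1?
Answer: 60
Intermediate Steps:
u(P, q) = q + P*q**2 (u(P, q) = (P*q)*q + q = P*q**2 + q = q + P*q**2)
B = 9 (B = 9*1 = 9)
(-30/(26 + B))*u(-3, 5) = (-30/(26 + 9))*(5*(1 - 3*5)) = (-30/35)*(5*(1 - 15)) = ((1/35)*(-30))*(5*(-14)) = -6/7*(-70) = 60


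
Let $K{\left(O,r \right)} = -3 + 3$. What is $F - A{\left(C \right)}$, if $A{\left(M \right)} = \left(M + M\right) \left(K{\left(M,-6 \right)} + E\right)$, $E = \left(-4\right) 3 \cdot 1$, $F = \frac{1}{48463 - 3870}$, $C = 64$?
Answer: $\frac{68494849}{44593} \approx 1536.0$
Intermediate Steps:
$K{\left(O,r \right)} = 0$
$F = \frac{1}{44593} \approx 2.2425 \cdot 10^{-5}$
$E = -12$ ($E = \left(-12\right) 1 = -12$)
$A{\left(M \right)} = - 24 M$ ($A{\left(M \right)} = \left(M + M\right) \left(0 - 12\right) = 2 M \left(-12\right) = - 24 M$)
$F - A{\left(C \right)} = \frac{1}{44593} - \left(-24\right) 64 = \frac{1}{44593} - -1536 = \frac{1}{44593} + 1536 = \frac{68494849}{44593}$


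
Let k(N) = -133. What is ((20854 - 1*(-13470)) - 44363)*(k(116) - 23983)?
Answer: 242100524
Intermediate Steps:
((20854 - 1*(-13470)) - 44363)*(k(116) - 23983) = ((20854 - 1*(-13470)) - 44363)*(-133 - 23983) = ((20854 + 13470) - 44363)*(-24116) = (34324 - 44363)*(-24116) = -10039*(-24116) = 242100524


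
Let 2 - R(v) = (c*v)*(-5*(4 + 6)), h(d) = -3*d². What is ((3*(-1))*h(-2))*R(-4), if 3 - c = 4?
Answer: 7272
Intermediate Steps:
c = -1 (c = 3 - 1*4 = 3 - 4 = -1)
R(v) = 2 - 50*v (R(v) = 2 - (-v)*(-5*(4 + 6)) = 2 - (-v)*(-5*10) = 2 - (-v)*(-50) = 2 - 50*v)
((3*(-1))*h(-2))*R(-4) = ((3*(-1))*(-3*(-2)²))*(2 - 50*(-4)) = (-(-9)*4)*(2 + 200) = -3*(-12)*202 = 36*202 = 7272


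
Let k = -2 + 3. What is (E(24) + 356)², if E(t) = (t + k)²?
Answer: 962361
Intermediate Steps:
k = 1
E(t) = (1 + t)² (E(t) = (t + 1)² = (1 + t)²)
(E(24) + 356)² = ((1 + 24)² + 356)² = (25² + 356)² = (625 + 356)² = 981² = 962361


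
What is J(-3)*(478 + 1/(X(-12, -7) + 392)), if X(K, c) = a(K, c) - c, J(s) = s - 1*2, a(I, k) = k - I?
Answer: -965565/404 ≈ -2390.0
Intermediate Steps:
J(s) = -2 + s (J(s) = s - 2 = -2 + s)
X(K, c) = -K (X(K, c) = (c - K) - c = -K)
J(-3)*(478 + 1/(X(-12, -7) + 392)) = (-2 - 3)*(478 + 1/(-1*(-12) + 392)) = -5*(478 + 1/(12 + 392)) = -5*(478 + 1/404) = -5*193113/404 = -965565/404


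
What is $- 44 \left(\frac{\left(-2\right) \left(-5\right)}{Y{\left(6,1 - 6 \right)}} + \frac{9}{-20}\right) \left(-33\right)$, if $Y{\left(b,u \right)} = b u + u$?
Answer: $- \frac{37389}{35} \approx -1068.3$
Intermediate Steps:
$Y{\left(b,u \right)} = u + b u$
$- 44 \left(\frac{\left(-2\right) \left(-5\right)}{Y{\left(6,1 - 6 \right)}} + \frac{9}{-20}\right) \left(-33\right) = - 44 \left(\frac{\left(-2\right) \left(-5\right)}{\left(1 - 6\right) \left(1 + 6\right)} + \frac{9}{-20}\right) \left(-33\right) = - 44 \left(\frac{10}{\left(1 - 6\right) 7} + 9 \left(- \frac{1}{20}\right)\right) \left(-33\right) = - 44 \left(\frac{10}{\left(-5\right) 7} - \frac{9}{20}\right) \left(-33\right) = - 44 \left(\frac{10}{-35} - \frac{9}{20}\right) \left(-33\right) = - 44 \left(10 \left(- \frac{1}{35}\right) - \frac{9}{20}\right) \left(-33\right) = - 44 \left(- \frac{2}{7} - \frac{9}{20}\right) \left(-33\right) = \left(-44\right) \left(- \frac{103}{140}\right) \left(-33\right) = \frac{1133}{35} \left(-33\right) = - \frac{37389}{35}$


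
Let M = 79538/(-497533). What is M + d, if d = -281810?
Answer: -140209854268/497533 ≈ -2.8181e+5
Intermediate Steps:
M = -79538/497533 (M = 79538*(-1/497533) = -79538/497533 ≈ -0.15986)
M + d = -79538/497533 - 281810 = -140209854268/497533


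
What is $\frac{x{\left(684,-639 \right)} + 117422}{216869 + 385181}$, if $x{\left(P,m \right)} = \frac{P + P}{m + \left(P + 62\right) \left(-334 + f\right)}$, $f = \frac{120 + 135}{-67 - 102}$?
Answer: $\frac{2489753562611}{12765548210425} \approx 0.19504$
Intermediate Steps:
$f = - \frac{255}{169}$ ($f = \frac{255}{-169} = 255 \left(- \frac{1}{169}\right) = - \frac{255}{169} \approx -1.5089$)
$x{\left(P,m \right)} = \frac{2 P}{- \frac{3515462}{169} + m - \frac{56701 P}{169}}$ ($x{\left(P,m \right)} = \frac{P + P}{m + \left(P + 62\right) \left(-334 - \frac{255}{169}\right)} = \frac{2 P}{m + \left(62 + P\right) \left(- \frac{56701}{169}\right)} = \frac{2 P}{m - \left(\frac{3515462}{169} + \frac{56701 P}{169}\right)} = \frac{2 P}{- \frac{3515462}{169} + m - \frac{56701 P}{169}}$)
$\frac{x{\left(684,-639 \right)} + 117422}{216869 + 385181} = \frac{338 \cdot 684 \frac{1}{-3515462 - 38783484 + 169 \left(-639\right)} + 117422}{216869 + 385181} = \frac{338 \cdot 684 \frac{1}{-3515462 - 38783484 - 107991} + 117422}{602050} = \left(338 \cdot 684 \frac{1}{-42406937} + 117422\right) \frac{1}{602050} = \left(338 \cdot 684 \left(- \frac{1}{42406937}\right) + 117422\right) \frac{1}{602050} = \left(- \frac{231192}{42406937} + 117422\right) \frac{1}{602050} = \frac{4979507125222}{42406937} \cdot \frac{1}{602050} = \frac{2489753562611}{12765548210425}$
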